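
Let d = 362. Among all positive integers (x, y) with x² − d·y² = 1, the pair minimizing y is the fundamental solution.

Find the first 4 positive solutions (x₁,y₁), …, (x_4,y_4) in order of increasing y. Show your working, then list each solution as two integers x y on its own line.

723 38
1045457 54948
1511730099 79454770
2185960677697 114891542472

√362 → a₀=19, period (38); ℓ=1 odd so k=1
a_0=19:  p_0=19·1+0=19,  q_0=19·0+1=1
a_1=38:  p_1=38·19+1=723,  q_1=38·1+0=38
fundamental: x₁=723, y₁=38  (since 522729 − 362·1444 = 1)
n=2: (723,38)∘(723,38) = (723·723+362·38·38, 723·38+38·723) = (1045457,54948)
n=3: (1045457,54948)∘(723,38) = (723·1045457+362·38·54948, 723·54948+38·1045457) = (1511730099,79454770)
n=4: (1511730099,79454770)∘(723,38) = (723·1511730099+362·38·79454770, 723·79454770+38·1511730099) = (2185960677697,114891542472)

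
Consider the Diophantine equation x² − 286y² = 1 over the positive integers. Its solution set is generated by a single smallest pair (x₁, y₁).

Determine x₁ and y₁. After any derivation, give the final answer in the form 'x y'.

561835 33222

d=286: √d = [16; 1,10,3,3,2,3,3,10,1,32] (ℓ=10, even), read p_9/q_9
k=0  a_k=16  p_k/q_k = 16/1
…
k=3  a_k=3  p_k/q_k = 575/34
…
k=5  a_k=2  p_k/q_k = 4397/260
k=6  a_k=3  p_k/q_k = 15102/893
k=7  a_k=3  p_k/q_k = 49703/2939
k=8  a_k=10  p_k/q_k = 512132/30283
k=9  a_k=1  p_k/q_k = 561835/33222
→ (561835, 33222).  Check: 561835²=315658567225, 286·33222²=315658567224, difference 1.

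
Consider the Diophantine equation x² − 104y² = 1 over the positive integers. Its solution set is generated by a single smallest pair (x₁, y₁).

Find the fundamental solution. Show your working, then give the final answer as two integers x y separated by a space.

51 5

d=104: √d = [10; 5,20] (ℓ=2, even), read p_1/q_1
k=0  a_k=10  p_k/q_k = 10/1
k=1  a_k=5  p_k/q_k = 51/5
→ (51, 5).  Check: 51²=2601, 104·5²=2600, difference 1.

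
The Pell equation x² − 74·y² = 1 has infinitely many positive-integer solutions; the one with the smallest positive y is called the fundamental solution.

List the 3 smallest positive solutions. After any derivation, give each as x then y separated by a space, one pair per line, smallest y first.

3699 430
27365201 3181140
202447753299 23534073290

√74 = [8; 1,1,1,1,16, …], period ℓ=5 (odd) → k=9
i=0: a=8 ⇒ p=8, q=1
…
i=4: a=1 ⇒ p=43, q=5
…
i=8: a=1 ⇒ p=2228, q=259
i=9: a=1 ⇒ p=3699, q=430
(x₁, y₁) = (3699, 430);  3699² − 74·430² = 1 ✓
(x_2, y_2) = (3699·3699 + 74·430·430, 3699·430 + 430·3699) = (27365201, 3181140)
(x_3, y_3) = (3699·27365201 + 74·430·3181140, 3699·3181140 + 430·27365201) = (202447753299, 23534073290)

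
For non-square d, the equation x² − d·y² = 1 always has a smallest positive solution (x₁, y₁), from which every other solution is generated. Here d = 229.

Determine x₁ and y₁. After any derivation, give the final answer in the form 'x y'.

5848201 386460

√229 → a₀=15, period (7,1,1,7,30); ℓ=5 odd so k=9
k=0  a_k=15  p_k/q_k = 15/1
…
k=7  a_k=1  p_k/q_k = 413926/27353
k=8  a_k=1  p_k/q_k = 776325/51301
k=9  a_k=7  p_k/q_k = 5848201/386460
→ (5848201, 386460).  Check: 5848201²=34201454936401, 229·386460²=34201454936400, difference 1.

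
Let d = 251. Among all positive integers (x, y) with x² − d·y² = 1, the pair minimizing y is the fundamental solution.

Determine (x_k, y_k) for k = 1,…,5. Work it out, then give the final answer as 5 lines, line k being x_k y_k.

3674890 231957
27009633024199 1704832919460
198514860608593651330 12530146894788486843
1459040552203802437039183201 92093823044376819996025080
10723627069776264560841239313394450 676869338735087333923490423995557

√251 → a₀=15, period (1,5,2,1,2,…,5,1,30); ℓ=14 even so k=13
a_0=15:  p_0=15·1+0=15,  q_0=15·0+1=1
a_1=1:  p_1=1·15+1=16,  q_1=1·1+0=1
…
a_3=2:  p_3=2·95+16=206,  q_3=2·6+1=13
a_4=1:  p_4=1·206+95=301,  q_4=1·13+6=19
a_5=2:  p_5=2·301+206=808,  q_5=2·19+13=51
a_6=2:  p_6=2·808+301=1917,  q_6=2·51+19=121
…
a_8=2:  p_8=2·29563+1917=61043,  q_8=2·1866+121=3853
a_9=2:  p_9=2·61043+29563=151649,  q_9=2·3853+1866=9572
…
a_11=2:  p_11=2·212692+151649=577033,  q_11=2·13425+9572=36422
a_12=5:  p_12=5·577033+212692=3097857,  q_12=5·36422+13425=195535
a_13=1:  p_13=1·3097857+577033=3674890,  q_13=1·195535+36422=231957
fundamental: x₁=3674890, y₁=231957  (since 13504816512100 − 251·53804049849 = 1)
n=2: (3674890,231957)∘(3674890,231957) = (3674890·3674890+251·231957·231957, 3674890·231957+231957·3674890) = (27009633024199,1704832919460)
n=3: (27009633024199,1704832919460)∘(3674890,231957) = (3674890·27009633024199+251·231957·1704832919460, 3674890·1704832919460+231957·27009633024199) = (198514860608593651330,12530146894788486843)
n=4: (198514860608593651330,12530146894788486843)∘(3674890,231957) = (3674890·198514860608593651330+251·231957·12530146894788486843, 3674890·12530146894788486843+231957·198514860608593651330) = (1459040552203802437039183201,92093823044376819996025080)
n=5: (1459040552203802437039183201,92093823044376819996025080)∘(3674890,231957) = (3674890·1459040552203802437039183201+251·231957·92093823044376819996025080, 3674890·92093823044376819996025080+231957·1459040552203802437039183201) = (10723627069776264560841239313394450,676869338735087333923490423995557)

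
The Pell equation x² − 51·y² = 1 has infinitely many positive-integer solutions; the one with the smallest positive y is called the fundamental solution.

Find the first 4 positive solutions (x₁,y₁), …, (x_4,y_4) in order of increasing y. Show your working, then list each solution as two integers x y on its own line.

d=51: √d = [7; 7,14] (ℓ=2, even), read p_1/q_1
k=0  a_k=7  p_k/q_k = 7/1
k=1  a_k=7  p_k/q_k = 50/7
fundamental: x₁=50, y₁=7  (since 2500 − 51·49 = 1)
(x_2, y_2) = (50·50 + 51·7·7, 50·7 + 7·50) = (4999, 700)
(x_3, y_3) = (50·4999 + 51·7·700, 50·700 + 7·4999) = (499850, 69993)
(x_4, y_4) = (50·499850 + 51·7·69993, 50·69993 + 7·499850) = (49980001, 6998600)

50 7
4999 700
499850 69993
49980001 6998600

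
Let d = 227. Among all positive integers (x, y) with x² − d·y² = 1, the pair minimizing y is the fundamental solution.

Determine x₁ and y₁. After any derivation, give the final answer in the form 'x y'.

d=227: √d = [15; 15,30] (ℓ=2, even), read p_1/q_1
step 0: (15, 1)  from 15·(1,0) + (0,1)
step 1: (226, 15)  from 15·(15,1) + (1,0)
→ (226, 15).  Check: 226²=51076, 227·15²=51075, difference 1.

226 15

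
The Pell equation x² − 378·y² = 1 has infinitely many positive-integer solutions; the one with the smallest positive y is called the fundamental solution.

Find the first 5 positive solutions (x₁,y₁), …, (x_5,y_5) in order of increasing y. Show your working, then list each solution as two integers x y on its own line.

√378 → a₀=19, period (2,3,1,4,1,3,2,38); ℓ=8 even so k=7
k=0  a_k=19  p_k/q_k = 19/1
…
k=6  a_k=3  p_k/q_k = 3869/199
k=7  a_k=2  p_k/q_k = 8749/450
→ (8749, 450).  Check: 8749²=76545001, 378·450²=76545000, difference 1.
(8749+450√378)^2 = 153090001 + 7874100√378
(8749+450√378)^3 = 2678768828749 + 137781001350√378
(8749+450√378)^4 = 46873096812360001 + 2410891953748200√378
(8749+450√378)^5 = 820185445343906468749 + 42185787268905002250√378

8749 450
153090001 7874100
2678768828749 137781001350
46873096812360001 2410891953748200
820185445343906468749 42185787268905002250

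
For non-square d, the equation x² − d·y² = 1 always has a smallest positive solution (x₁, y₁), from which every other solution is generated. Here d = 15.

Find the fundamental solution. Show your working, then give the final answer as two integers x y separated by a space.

d=15: √d = [3; 1,6] (ℓ=2, even), read p_1/q_1
a_0=3:  p_0=3·1+0=3,  q_0=3·0+1=1
a_1=1:  p_1=1·3+1=4,  q_1=1·1+0=1
fundamental: x₁=4, y₁=1  (since 16 − 15·1 = 1)

4 1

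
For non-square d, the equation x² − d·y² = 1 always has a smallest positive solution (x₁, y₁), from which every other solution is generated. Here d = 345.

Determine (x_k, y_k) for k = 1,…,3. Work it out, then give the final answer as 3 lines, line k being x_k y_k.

6761 364
91422241 4922008
1236211536041 66555391812

√345 = [18; 1,1,2,1,6,1,2,1,1,36, …], period ℓ=10 (even) → k=9
a_0=18:  p_0=18·1+0=18,  q_0=18·0+1=1
…
a_8=1:  p_8=1·2879+1003=3882,  q_8=1·155+54=209
a_9=1:  p_9=1·3882+2879=6761,  q_9=1·209+155=364
(x₁, y₁) = (6761, 364);  6761² − 345·364² = 1 ✓
(x_2, y_2) = (6761·6761 + 345·364·364, 6761·364 + 364·6761) = (91422241, 4922008)
(x_3, y_3) = (6761·91422241 + 345·364·4922008, 6761·4922008 + 364·91422241) = (1236211536041, 66555391812)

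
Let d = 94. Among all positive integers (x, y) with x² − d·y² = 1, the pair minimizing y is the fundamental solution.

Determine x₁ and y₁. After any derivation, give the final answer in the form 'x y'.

√94 = [9; 1,2,3,1,1,…,2,1,18, …], period ℓ=16 (even) → k=15
k=0  a_k=9  p_k/q_k = 9/1
k=1  a_k=1  p_k/q_k = 10/1
…
k=3  a_k=3  p_k/q_k = 97/10
…
k=5  a_k=1  p_k/q_k = 223/23
k=6  a_k=5  p_k/q_k = 1241/128
k=7  a_k=1  p_k/q_k = 1464/151
k=8  a_k=8  p_k/q_k = 12953/1336
…
k=14  a_k=2  p_k/q_k = 1490361/153719
k=15  a_k=1  p_k/q_k = 2143295/221064
→ (2143295, 221064).  Check: 2143295²=4593713457025, 94·221064²=4593713457024, difference 1.

2143295 221064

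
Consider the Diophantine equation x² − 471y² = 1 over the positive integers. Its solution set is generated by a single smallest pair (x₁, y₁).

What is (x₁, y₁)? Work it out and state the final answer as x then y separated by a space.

[21; 1,2,2,1,3,…,2,1,42] for √471; ℓ=14 ⇒ convergent index 13
k=0  a_k=21  p_k/q_k = 21/1
k=1  a_k=1  p_k/q_k = 22/1
k=2  a_k=2  p_k/q_k = 65/3
k=3  a_k=2  p_k/q_k = 152/7
k=4  a_k=1  p_k/q_k = 217/10
…
k=6  a_k=4  p_k/q_k = 3429/158
…
k=8  a_k=4  p_k/q_k = 198665/9154
k=9  a_k=3  p_k/q_k = 644804/29711
k=10  a_k=1  p_k/q_k = 843469/38865
k=11  a_k=2  p_k/q_k = 2331742/107441
k=12  a_k=2  p_k/q_k = 5506953/253747
k=13  a_k=1  p_k/q_k = 7838695/361188
(x₁, y₁) = (7838695, 361188);  7838695² − 471·361188² = 1 ✓

7838695 361188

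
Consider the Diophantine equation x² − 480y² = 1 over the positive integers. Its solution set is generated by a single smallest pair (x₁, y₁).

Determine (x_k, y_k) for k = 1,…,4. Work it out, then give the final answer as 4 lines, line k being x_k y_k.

241 11
116161 5302
55989361 2555553
26986755841 1231771244

√480 = [21; 1,9,1,42, …], period ℓ=4 (even) → k=3
step 0: (21, 1)  from 21·(1,0) + (0,1)
…
step 2: (219, 10)  from 9·(22,1) + (21,1)
step 3: (241, 11)  from 1·(219,10) + (22,1)
→ (241, 11).  Check: 241²=58081, 480·11²=58080, difference 1.
(x_2, y_2) = (241·241 + 480·11·11, 241·11 + 11·241) = (116161, 5302)
(x_3, y_3) = (241·116161 + 480·11·5302, 241·5302 + 11·116161) = (55989361, 2555553)
(x_4, y_4) = (241·55989361 + 480·11·2555553, 241·2555553 + 11·55989361) = (26986755841, 1231771244)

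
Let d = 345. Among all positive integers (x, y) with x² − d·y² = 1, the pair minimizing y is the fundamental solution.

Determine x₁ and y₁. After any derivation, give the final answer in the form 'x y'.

[18; 1,1,2,1,6,1,2,1,1,36] for √345; ℓ=10 ⇒ convergent index 9
i=0: a=18 ⇒ p=18, q=1
i=1: a=1 ⇒ p=19, q=1
i=2: a=1 ⇒ p=37, q=2
i=3: a=2 ⇒ p=93, q=5
i=4: a=1 ⇒ p=130, q=7
i=5: a=6 ⇒ p=873, q=47
…
i=7: a=2 ⇒ p=2879, q=155
i=8: a=1 ⇒ p=3882, q=209
i=9: a=1 ⇒ p=6761, q=364
→ (6761, 364).  Check: 6761²=45711121, 345·364²=45711120, difference 1.

6761 364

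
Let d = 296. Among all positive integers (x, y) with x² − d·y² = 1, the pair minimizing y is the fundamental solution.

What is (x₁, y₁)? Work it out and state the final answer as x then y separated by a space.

3699 215

d=296: √d = [17; 4,1,7,1,4,34] (ℓ=6, even), read p_5/q_5
step 0: (17, 1)  from 17·(1,0) + (0,1)
step 1: (69, 4)  from 4·(17,1) + (1,0)
step 2: (86, 5)  from 1·(69,4) + (17,1)
…
step 4: (757, 44)  from 1·(671,39) + (86,5)
step 5: (3699, 215)  from 4·(757,44) + (671,39)
(x₁, y₁) = (3699, 215);  3699² − 296·215² = 1 ✓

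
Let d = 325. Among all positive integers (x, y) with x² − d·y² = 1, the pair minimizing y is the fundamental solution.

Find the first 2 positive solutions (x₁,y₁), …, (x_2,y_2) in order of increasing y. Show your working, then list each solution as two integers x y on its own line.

√325 → a₀=18, period (36); ℓ=1 odd so k=1
k=0  a_k=18  p_k/q_k = 18/1
k=1  a_k=36  p_k/q_k = 649/36
→ (649, 36).  Check: 649²=421201, 325·36²=421200, difference 1.
n=2: (649,36)∘(649,36) = (649·649+325·36·36, 649·36+36·649) = (842401,46728)

649 36
842401 46728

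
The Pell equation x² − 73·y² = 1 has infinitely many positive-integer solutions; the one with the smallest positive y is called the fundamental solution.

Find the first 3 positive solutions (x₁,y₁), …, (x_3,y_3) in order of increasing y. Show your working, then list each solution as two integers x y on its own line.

2281249 267000
10408194000001 1218186966000
47487364308614281249 5557975596000801000

√73 = [8; 1,1,5,5,1,1,16, …], period ℓ=7 (odd) → k=13
step 0: (8, 1)  from 8·(1,0) + (0,1)
step 1: (9, 1)  from 1·(8,1) + (1,0)
…
step 6: (1068, 125)  from 1·(581,68) + (487,57)
step 7: (17669, 2068)  from 16·(1068,125) + (581,68)
…
step 9: (36406, 4261)  from 1·(18737,2193) + (17669,2068)
step 10: (200767, 23498)  from 5·(36406,4261) + (18737,2193)
…
step 12: (1241008, 145249)  from 1·(1040241,121751) + (200767,23498)
step 13: (2281249, 267000)  from 1·(1241008,145249) + (1040241,121751)
(x₁, y₁) = (2281249, 267000);  2281249² − 73·267000² = 1 ✓
(x_2, y_2) = (2281249·2281249 + 73·267000·267000, 2281249·267000 + 267000·2281249) = (10408194000001, 1218186966000)
(x_3, y_3) = (2281249·10408194000001 + 73·267000·1218186966000, 2281249·1218186966000 + 267000·10408194000001) = (47487364308614281249, 5557975596000801000)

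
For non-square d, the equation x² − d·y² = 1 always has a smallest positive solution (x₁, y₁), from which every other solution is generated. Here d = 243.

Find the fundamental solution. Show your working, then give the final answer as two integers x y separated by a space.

√243 = [15; 1,1,2,3,15,3,2,1,1,30, …], period ℓ=10 (even) → k=9
a_0=15:  p_0=15·1+0=15,  q_0=15·0+1=1
a_1=1:  p_1=1·15+1=16,  q_1=1·1+0=1
…
a_3=2:  p_3=2·31+16=78,  q_3=2·2+1=5
a_4=3:  p_4=3·78+31=265,  q_4=3·5+2=17
a_5=15:  p_5=15·265+78=4053,  q_5=15·17+5=260
a_6=3:  p_6=3·4053+265=12424,  q_6=3·260+17=797
a_7=2:  p_7=2·12424+4053=28901,  q_7=2·797+260=1854
a_8=1:  p_8=1·28901+12424=41325,  q_8=1·1854+797=2651
a_9=1:  p_9=1·41325+28901=70226,  q_9=1·2651+1854=4505
→ (70226, 4505).  Check: 70226²=4931691076, 243·4505²=4931691075, difference 1.

70226 4505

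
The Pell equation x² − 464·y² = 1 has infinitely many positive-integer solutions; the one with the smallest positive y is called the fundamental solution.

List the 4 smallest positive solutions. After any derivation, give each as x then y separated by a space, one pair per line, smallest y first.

9801 455
192119201 8918910
3765920568201 174828473365
73819574785756801 3426987725981820

d=464: √d = [21; 1,1,5,1,1,1,5,1,1,42] (ℓ=10, even), read p_9/q_9
k=0  a_k=21  p_k/q_k = 21/1
k=1  a_k=1  p_k/q_k = 22/1
…
k=3  a_k=5  p_k/q_k = 237/11
…
k=5  a_k=1  p_k/q_k = 517/24
…
k=8  a_k=1  p_k/q_k = 5299/246
k=9  a_k=1  p_k/q_k = 9801/455
→ (9801, 455).  Check: 9801²=96059601, 464·455²=96059600, difference 1.
n=2: (9801,455)∘(9801,455) = (9801·9801+464·455·455, 9801·455+455·9801) = (192119201,8918910)
n=3: (192119201,8918910)∘(9801,455) = (9801·192119201+464·455·8918910, 9801·8918910+455·192119201) = (3765920568201,174828473365)
n=4: (3765920568201,174828473365)∘(9801,455) = (9801·3765920568201+464·455·174828473365, 9801·174828473365+455·3765920568201) = (73819574785756801,3426987725981820)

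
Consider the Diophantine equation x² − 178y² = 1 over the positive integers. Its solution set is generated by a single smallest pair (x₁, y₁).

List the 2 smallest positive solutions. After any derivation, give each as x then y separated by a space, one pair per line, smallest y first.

1601 120
5126401 384240

d=178: √d = [13; 2,1,12,1,2,26] (ℓ=6, even), read p_5/q_5
a_0=13:  p_0=13·1+0=13,  q_0=13·0+1=1
a_1=2:  p_1=2·13+1=27,  q_1=2·1+0=2
a_2=1:  p_2=1·27+13=40,  q_2=1·2+1=3
a_3=12:  p_3=12·40+27=507,  q_3=12·3+2=38
a_4=1:  p_4=1·507+40=547,  q_4=1·38+3=41
a_5=2:  p_5=2·547+507=1601,  q_5=2·41+38=120
→ (1601, 120).  Check: 1601²=2563201, 178·120²=2563200, difference 1.
(1601+120√178)^2 = 5126401 + 384240√178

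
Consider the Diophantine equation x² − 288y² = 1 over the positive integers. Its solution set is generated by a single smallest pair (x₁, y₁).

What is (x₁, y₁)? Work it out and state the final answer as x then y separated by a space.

17 1

[16; 1,32] for √288; ℓ=2 ⇒ convergent index 1
step 0: (16, 1)  from 16·(1,0) + (0,1)
step 1: (17, 1)  from 1·(16,1) + (1,0)
fundamental: x₁=17, y₁=1  (since 289 − 288·1 = 1)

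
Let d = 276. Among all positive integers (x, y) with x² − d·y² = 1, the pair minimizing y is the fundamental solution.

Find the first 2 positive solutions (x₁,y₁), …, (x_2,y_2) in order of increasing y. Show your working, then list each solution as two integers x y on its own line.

7775 468
120901249 7277400

[16; 1,1,1,1,2,2,2,1,1,1,1,32] for √276; ℓ=12 ⇒ convergent index 11
step 0: (16, 1)  from 16·(1,0) + (0,1)
step 1: (17, 1)  from 1·(16,1) + (1,0)
…
step 3: (50, 3)  from 1·(33,2) + (17,1)
step 4: (83, 5)  from 1·(50,3) + (33,2)
…
step 7: (1246, 75)  from 2·(515,31) + (216,13)
step 8: (1761, 106)  from 1·(1246,75) + (515,31)
step 9: (3007, 181)  from 1·(1761,106) + (1246,75)
step 10: (4768, 287)  from 1·(3007,181) + (1761,106)
step 11: (7775, 468)  from 1·(4768,287) + (3007,181)
(x₁, y₁) = (7775, 468);  7775² − 276·468² = 1 ✓
k=2:  x_2 = 7775·7775+276·468·468 = 120901249,  y_2 = 7775·468+468·7775 = 7277400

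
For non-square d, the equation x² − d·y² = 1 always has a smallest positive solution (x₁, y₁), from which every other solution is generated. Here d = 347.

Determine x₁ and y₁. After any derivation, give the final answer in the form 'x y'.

√347 → a₀=18, period (1,1,1,2,4,…,1,1,36); ℓ=14 even so k=13
step 0: (18, 1)  from 18·(1,0) + (0,1)
…
step 9: (74549, 4002)  from 4·(15070,809) + (14269,766)
…
step 11: (238717, 12815)  from 1·(164168,8813) + (74549,4002)
step 12: (402885, 21628)  from 1·(238717,12815) + (164168,8813)
step 13: (641602, 34443)  from 1·(402885,21628) + (238717,12815)
→ (641602, 34443).  Check: 641602²=411653126404, 347·34443²=411653126403, difference 1.

641602 34443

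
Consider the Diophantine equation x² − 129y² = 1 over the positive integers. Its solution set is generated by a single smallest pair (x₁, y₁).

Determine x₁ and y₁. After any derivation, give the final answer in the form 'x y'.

√129 = [11; 2,1,3,1,6,1,3,1,2,22, …], period ℓ=10 (even) → k=9
step 0: (11, 1)  from 11·(1,0) + (0,1)
step 1: (23, 2)  from 2·(11,1) + (1,0)
step 2: (34, 3)  from 1·(23,2) + (11,1)
step 3: (125, 11)  from 3·(34,3) + (23,2)
…
step 5: (1079, 95)  from 6·(159,14) + (125,11)
step 6: (1238, 109)  from 1·(1079,95) + (159,14)
step 7: (4793, 422)  from 3·(1238,109) + (1079,95)
step 8: (6031, 531)  from 1·(4793,422) + (1238,109)
step 9: (16855, 1484)  from 2·(6031,531) + (4793,422)
fundamental: x₁=16855, y₁=1484  (since 284091025 − 129·2202256 = 1)

16855 1484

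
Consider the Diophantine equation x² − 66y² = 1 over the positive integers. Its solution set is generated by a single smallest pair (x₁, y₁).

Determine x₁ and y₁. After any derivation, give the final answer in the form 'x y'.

65 8

[8; 8,16] for √66; ℓ=2 ⇒ convergent index 1
k=0  a_k=8  p_k/q_k = 8/1
k=1  a_k=8  p_k/q_k = 65/8
(x₁, y₁) = (65, 8);  65² − 66·8² = 1 ✓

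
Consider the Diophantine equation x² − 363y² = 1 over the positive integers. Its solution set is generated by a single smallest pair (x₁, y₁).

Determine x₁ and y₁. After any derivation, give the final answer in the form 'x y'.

362 19

√363 = [19; 19,38, …], period ℓ=2 (even) → k=1
step 0: (19, 1)  from 19·(1,0) + (0,1)
step 1: (362, 19)  from 19·(19,1) + (1,0)
→ (362, 19).  Check: 362²=131044, 363·19²=131043, difference 1.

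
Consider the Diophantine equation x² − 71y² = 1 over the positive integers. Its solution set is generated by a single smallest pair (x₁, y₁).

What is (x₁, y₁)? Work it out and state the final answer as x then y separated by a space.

d=71: √d = [8; 2,2,1,7,1,2,2,16] (ℓ=8, even), read p_7/q_7
step 0: (8, 1)  from 8·(1,0) + (0,1)
…
step 2: (42, 5)  from 2·(17,2) + (8,1)
…
step 6: (1483, 176)  from 2·(514,61) + (455,54)
step 7: (3480, 413)  from 2·(1483,176) + (514,61)
→ (3480, 413).  Check: 3480²=12110400, 71·413²=12110399, difference 1.

3480 413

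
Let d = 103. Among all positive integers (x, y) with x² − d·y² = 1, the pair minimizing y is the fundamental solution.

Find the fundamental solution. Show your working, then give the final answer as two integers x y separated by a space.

227528 22419

√103 = [10; 6,1,2,1,1,9,1,1,2,1,6,20, …], period ℓ=12 (even) → k=11
a_0=10:  p_0=10·1+0=10,  q_0=10·0+1=1
…
a_6=9:  p_6=9·477+274=4567,  q_6=9·47+27=450
a_7=1:  p_7=1·4567+477=5044,  q_7=1·450+47=497
…
a_10=1:  p_10=1·24266+9611=33877,  q_10=1·2391+947=3338
a_11=6:  p_11=6·33877+24266=227528,  q_11=6·3338+2391=22419
fundamental: x₁=227528, y₁=22419  (since 51768990784 − 103·502611561 = 1)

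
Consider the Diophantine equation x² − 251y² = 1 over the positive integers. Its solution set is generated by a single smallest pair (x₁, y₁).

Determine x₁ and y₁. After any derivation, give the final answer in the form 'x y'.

3674890 231957

√251 = [15; 1,5,2,1,2,…,5,1,30, …], period ℓ=14 (even) → k=13
step 0: (15, 1)  from 15·(1,0) + (0,1)
step 1: (16, 1)  from 1·(15,1) + (1,0)
step 2: (95, 6)  from 5·(16,1) + (15,1)
step 3: (206, 13)  from 2·(95,6) + (16,1)
step 4: (301, 19)  from 1·(206,13) + (95,6)
…
step 6: (1917, 121)  from 2·(808,51) + (301,19)
step 7: (29563, 1866)  from 15·(1917,121) + (808,51)
step 8: (61043, 3853)  from 2·(29563,1866) + (1917,121)
…
step 10: (212692, 13425)  from 1·(151649,9572) + (61043,3853)
step 11: (577033, 36422)  from 2·(212692,13425) + (151649,9572)
step 12: (3097857, 195535)  from 5·(577033,36422) + (212692,13425)
step 13: (3674890, 231957)  from 1·(3097857,195535) + (577033,36422)
(x₁, y₁) = (3674890, 231957);  3674890² − 251·231957² = 1 ✓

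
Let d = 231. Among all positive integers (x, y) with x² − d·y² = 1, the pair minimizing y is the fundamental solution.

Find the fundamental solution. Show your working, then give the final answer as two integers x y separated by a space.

76 5

[15; 5,30] for √231; ℓ=2 ⇒ convergent index 1
k=0  a_k=15  p_k/q_k = 15/1
k=1  a_k=5  p_k/q_k = 76/5
fundamental: x₁=76, y₁=5  (since 5776 − 231·25 = 1)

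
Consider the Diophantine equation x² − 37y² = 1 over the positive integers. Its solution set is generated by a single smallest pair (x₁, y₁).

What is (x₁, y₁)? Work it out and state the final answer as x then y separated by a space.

[6; 12] for √37; ℓ=1 ⇒ convergent index 1
i=0: a=6 ⇒ p=6, q=1
i=1: a=12 ⇒ p=73, q=12
→ (73, 12).  Check: 73²=5329, 37·12²=5328, difference 1.

73 12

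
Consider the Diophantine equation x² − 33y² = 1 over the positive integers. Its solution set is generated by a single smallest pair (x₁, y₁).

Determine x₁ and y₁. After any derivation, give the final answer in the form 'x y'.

√33 = [5; 1,2,1,10, …], period ℓ=4 (even) → k=3
a_0=5:  p_0=5·1+0=5,  q_0=5·0+1=1
…
a_2=2:  p_2=2·6+5=17,  q_2=2·1+1=3
a_3=1:  p_3=1·17+6=23,  q_3=1·3+1=4
→ (23, 4).  Check: 23²=529, 33·4²=528, difference 1.

23 4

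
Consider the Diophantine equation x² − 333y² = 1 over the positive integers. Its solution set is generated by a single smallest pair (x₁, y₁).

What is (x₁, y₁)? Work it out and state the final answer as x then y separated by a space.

73 4

√333 = [18; 4,36, …], period ℓ=2 (even) → k=1
i=0: a=18 ⇒ p=18, q=1
i=1: a=4 ⇒ p=73, q=4
→ (73, 4).  Check: 73²=5329, 333·4²=5328, difference 1.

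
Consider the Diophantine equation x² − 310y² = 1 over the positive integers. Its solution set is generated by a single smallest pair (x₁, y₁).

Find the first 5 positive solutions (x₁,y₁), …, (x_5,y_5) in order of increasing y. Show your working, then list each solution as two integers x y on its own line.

848719 48204
1440647881921 81823301352
2445410459391369679 138889981000287972
4150932639366927117300481 235757131569084991314384
7045950797499272621676902497999 400183113896225599505705060220

d=310: √d = [17; 1,1,1,1,5,…,1,1,34] (ℓ=16, even), read p_15/q_15
a_0=17:  p_0=17·1+0=17,  q_0=17·0+1=1
a_1=1:  p_1=1·17+1=18,  q_1=1·1+0=1
…
a_3=1:  p_3=1·35+18=53,  q_3=1·2+1=3
a_4=1:  p_4=1·53+35=88,  q_4=1·3+2=5
a_5=5:  p_5=5·88+53=493,  q_5=5·5+3=28
…
a_7=1:  p_7=1·1567+493=2060,  q_7=1·89+28=117
a_8=2:  p_8=2·2060+1567=5687,  q_8=2·117+89=323
a_9=1:  p_9=1·5687+2060=7747,  q_9=1·323+117=440
a_10=3:  p_10=3·7747+5687=28928,  q_10=3·440+323=1643
a_11=5:  p_11=5·28928+7747=152387,  q_11=5·1643+440=8655
…
a_14=1:  p_14=1·333702+181315=515017,  q_14=1·18953+10298=29251
a_15=1:  p_15=1·515017+333702=848719,  q_15=1·29251+18953=48204
(x₁, y₁) = (848719, 48204);  848719² − 310·48204² = 1 ✓
(848719+48204√310)^2 = 1440647881921 + 81823301352√310
(848719+48204√310)^3 = 2445410459391369679 + 138889981000287972√310
(848719+48204√310)^4 = 4150932639366927117300481 + 235757131569084991314384√310
(848719+48204√310)^5 = 7045950797499272621676902497999 + 400183113896225599505705060220√310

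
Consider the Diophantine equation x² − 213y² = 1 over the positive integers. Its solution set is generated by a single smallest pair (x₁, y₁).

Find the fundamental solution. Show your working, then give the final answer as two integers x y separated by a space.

[14; 1,1,2,6,1,8,1,6,2,1,1,28] for √213; ℓ=12 ⇒ convergent index 11
step 0: (14, 1)  from 14·(1,0) + (0,1)
…
step 2: (29, 2)  from 1·(15,1) + (14,1)
…
step 4: (467, 32)  from 6·(73,5) + (29,2)
step 5: (540, 37)  from 1·(467,32) + (73,5)
step 6: (4787, 328)  from 8·(540,37) + (467,32)
step 7: (5327, 365)  from 1·(4787,328) + (540,37)
step 8: (36749, 2518)  from 6·(5327,365) + (4787,328)
step 9: (78825, 5401)  from 2·(36749,2518) + (5327,365)
step 10: (115574, 7919)  from 1·(78825,5401) + (36749,2518)
step 11: (194399, 13320)  from 1·(115574,7919) + (78825,5401)
(x₁, y₁) = (194399, 13320);  194399² − 213·13320² = 1 ✓

194399 13320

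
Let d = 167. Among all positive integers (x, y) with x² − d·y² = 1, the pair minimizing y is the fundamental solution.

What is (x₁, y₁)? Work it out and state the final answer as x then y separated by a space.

√167 = [12; 1,11,1,24, …], period ℓ=4 (even) → k=3
i=0: a=12 ⇒ p=12, q=1
…
i=2: a=11 ⇒ p=155, q=12
i=3: a=1 ⇒ p=168, q=13
fundamental: x₁=168, y₁=13  (since 28224 − 167·169 = 1)

168 13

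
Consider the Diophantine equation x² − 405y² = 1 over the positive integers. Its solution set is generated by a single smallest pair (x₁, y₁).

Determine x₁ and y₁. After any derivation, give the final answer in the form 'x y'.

√405 = [20; 8,40, …], period ℓ=2 (even) → k=1
step 0: (20, 1)  from 20·(1,0) + (0,1)
step 1: (161, 8)  from 8·(20,1) + (1,0)
→ (161, 8).  Check: 161²=25921, 405·8²=25920, difference 1.

161 8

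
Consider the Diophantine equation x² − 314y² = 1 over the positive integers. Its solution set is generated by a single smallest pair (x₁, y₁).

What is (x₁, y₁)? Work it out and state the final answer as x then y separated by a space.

√314 → a₀=17, period (1,2,1,1,2,1,34); ℓ=7 odd so k=13
k=0  a_k=17  p_k/q_k = 17/1
…
k=2  a_k=2  p_k/q_k = 53/3
…
k=4  a_k=1  p_k/q_k = 124/7
k=5  a_k=2  p_k/q_k = 319/18
k=6  a_k=1  p_k/q_k = 443/25
k=7  a_k=34  p_k/q_k = 15381/868
…
k=9  a_k=2  p_k/q_k = 47029/2654
k=10  a_k=1  p_k/q_k = 62853/3547
k=11  a_k=1  p_k/q_k = 109882/6201
k=12  a_k=2  p_k/q_k = 282617/15949
k=13  a_k=1  p_k/q_k = 392499/22150
fundamental: x₁=392499, y₁=22150  (since 154055465001 − 314·490622500 = 1)

392499 22150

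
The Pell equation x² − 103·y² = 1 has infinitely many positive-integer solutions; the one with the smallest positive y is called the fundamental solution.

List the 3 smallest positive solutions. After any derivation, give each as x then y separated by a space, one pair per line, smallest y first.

√103 = [10; 6,1,2,1,1,9,1,1,2,1,6,20, …], period ℓ=12 (even) → k=11
a_0=10:  p_0=10·1+0=10,  q_0=10·0+1=1
…
a_3=2:  p_3=2·71+61=203,  q_3=2·7+6=20
…
a_5=1:  p_5=1·274+203=477,  q_5=1·27+20=47
…
a_10=1:  p_10=1·24266+9611=33877,  q_10=1·2391+947=3338
a_11=6:  p_11=6·33877+24266=227528,  q_11=6·3338+2391=22419
(x₁, y₁) = (227528, 22419);  227528² − 103·22419² = 1 ✓
(x_2, y_2) = (227528·227528 + 103·22419·22419, 227528·22419 + 22419·227528) = (103537981567, 10201900464)
(x_3, y_3) = (227528·103537981567 + 103·22419·10201900464, 227528·10201900464 + 22419·103537981567) = (47115579739725224, 4642436017523565)

227528 22419
103537981567 10201900464
47115579739725224 4642436017523565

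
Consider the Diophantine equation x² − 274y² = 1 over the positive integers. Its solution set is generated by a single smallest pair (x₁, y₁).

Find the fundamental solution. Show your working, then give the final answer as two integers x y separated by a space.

3959299 239190

√274 = [16; 1,1,4,4,1,1,32, …], period ℓ=7 (odd) → k=13
a_0=16:  p_0=16·1+0=16,  q_0=16·0+1=1
…
a_6=1:  p_6=1·778+629=1407,  q_6=1·47+38=85
a_7=32:  p_7=32·1407+778=45802,  q_7=32·85+47=2767
a_8=1:  p_8=1·45802+1407=47209,  q_8=1·2767+85=2852
…
a_10=4:  p_10=4·93011+47209=419253,  q_10=4·5619+2852=25328
…
a_12=1:  p_12=1·1770023+419253=2189276,  q_12=1·106931+25328=132259
a_13=1:  p_13=1·2189276+1770023=3959299,  q_13=1·132259+106931=239190
fundamental: x₁=3959299, y₁=239190  (since 15676048571401 − 274·57211856100 = 1)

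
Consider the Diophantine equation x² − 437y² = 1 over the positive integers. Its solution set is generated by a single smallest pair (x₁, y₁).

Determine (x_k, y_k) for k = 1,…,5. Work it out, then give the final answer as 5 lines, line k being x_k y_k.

4599 220
42301601 2023560
389090121399 18612704660
3578850894326401 171199655439120
32918270136924114999 1574694412116321100

d=437: √d = [20; 1,9,2,9,1,40] (ℓ=6, even), read p_5/q_5
i=0: a=20 ⇒ p=20, q=1
i=1: a=1 ⇒ p=21, q=1
i=2: a=9 ⇒ p=209, q=10
…
i=4: a=9 ⇒ p=4160, q=199
i=5: a=1 ⇒ p=4599, q=220
(x₁, y₁) = (4599, 220);  4599² − 437·220² = 1 ✓
k=2:  x_2 = 4599·4599+437·220·220 = 42301601,  y_2 = 4599·220+220·4599 = 2023560
k=3:  x_3 = 4599·42301601+437·220·2023560 = 389090121399,  y_3 = 4599·2023560+220·42301601 = 18612704660
k=4:  x_4 = 4599·389090121399+437·220·18612704660 = 3578850894326401,  y_4 = 4599·18612704660+220·389090121399 = 171199655439120
k=5:  x_5 = 4599·3578850894326401+437·220·171199655439120 = 32918270136924114999,  y_5 = 4599·171199655439120+220·3578850894326401 = 1574694412116321100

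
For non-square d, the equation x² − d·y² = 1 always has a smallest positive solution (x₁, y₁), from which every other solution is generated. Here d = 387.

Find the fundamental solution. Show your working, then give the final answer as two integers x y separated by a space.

3482 177

√387 = [19; 1,2,19,2,1,38, …], period ℓ=6 (even) → k=5
a_0=19:  p_0=19·1+0=19,  q_0=19·0+1=1
a_1=1:  p_1=1·19+1=20,  q_1=1·1+0=1
…
a_3=19:  p_3=19·59+20=1141,  q_3=19·3+1=58
a_4=2:  p_4=2·1141+59=2341,  q_4=2·58+3=119
a_5=1:  p_5=1·2341+1141=3482,  q_5=1·119+58=177
→ (3482, 177).  Check: 3482²=12124324, 387·177²=12124323, difference 1.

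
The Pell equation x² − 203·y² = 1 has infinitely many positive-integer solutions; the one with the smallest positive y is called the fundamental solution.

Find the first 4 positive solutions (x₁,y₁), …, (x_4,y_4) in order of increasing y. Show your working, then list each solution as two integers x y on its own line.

57 4
6497 456
740601 51980
84422017 5925264

[14; 4,28] for √203; ℓ=2 ⇒ convergent index 1
k=0  a_k=14  p_k/q_k = 14/1
k=1  a_k=4  p_k/q_k = 57/4
(x₁, y₁) = (57, 4);  57² − 203·4² = 1 ✓
(57+4√203)^2 = 6497 + 456√203
(57+4√203)^3 = 740601 + 51980√203
(57+4√203)^4 = 84422017 + 5925264√203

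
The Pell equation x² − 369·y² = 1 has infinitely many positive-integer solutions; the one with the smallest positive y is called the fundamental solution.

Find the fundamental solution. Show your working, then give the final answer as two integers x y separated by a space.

8396801 437120

√369 → a₀=19, period (4,1,3,2,7,4,7,2,3,1,4,38); ℓ=12 even so k=11
step 0: (19, 1)  from 19·(1,0) + (0,1)
step 1: (77, 4)  from 4·(19,1) + (1,0)
step 2: (96, 5)  from 1·(77,4) + (19,1)
step 3: (365, 19)  from 3·(96,5) + (77,4)
…
step 6: (25414, 1323)  from 4·(6147,320) + (826,43)
…
step 9: (1364557, 71036)  from 3·(393504,20485) + (184045,9581)
step 10: (1758061, 91521)  from 1·(1364557,71036) + (393504,20485)
step 11: (8396801, 437120)  from 4·(1758061,91521) + (1364557,71036)
fundamental: x₁=8396801, y₁=437120  (since 70506267033601 − 369·191073894400 = 1)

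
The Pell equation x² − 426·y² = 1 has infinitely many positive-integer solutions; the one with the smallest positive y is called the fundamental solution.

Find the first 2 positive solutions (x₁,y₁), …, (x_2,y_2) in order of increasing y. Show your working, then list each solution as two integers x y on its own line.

√426 = [20; 1,1,1,3,2,6,2,3,1,1,1,40, …], period ℓ=12 (even) → k=11
a_0=20:  p_0=20·1+0=20,  q_0=20·0+1=1
…
a_2=1:  p_2=1·21+20=41,  q_2=1·1+1=2
…
a_6=6:  p_6=6·516+227=3323,  q_6=6·25+11=161
…
a_8=3:  p_8=3·7162+3323=24809,  q_8=3·347+161=1202
a_9=1:  p_9=1·24809+7162=31971,  q_9=1·1202+347=1549
a_10=1:  p_10=1·31971+24809=56780,  q_10=1·1549+1202=2751
a_11=1:  p_11=1·56780+31971=88751,  q_11=1·2751+1549=4300
(x₁, y₁) = (88751, 4300);  88751² − 426·4300² = 1 ✓
n=2: (88751,4300)∘(88751,4300) = (88751·88751+426·4300·4300, 88751·4300+4300·88751) = (15753480001,763258600)

88751 4300
15753480001 763258600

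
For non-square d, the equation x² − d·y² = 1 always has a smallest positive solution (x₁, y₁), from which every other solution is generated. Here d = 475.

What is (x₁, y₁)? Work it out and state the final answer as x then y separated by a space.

57799 2652

[21; 1,3,1,6,2,6,1,3,1,42] for √475; ℓ=10 ⇒ convergent index 9
a_0=21:  p_0=21·1+0=21,  q_0=21·0+1=1
a_1=1:  p_1=1·21+1=22,  q_1=1·1+0=1
a_2=3:  p_2=3·22+21=87,  q_2=3·1+1=4
a_3=1:  p_3=1·87+22=109,  q_3=1·4+1=5
…
a_5=2:  p_5=2·741+109=1591,  q_5=2·34+5=73
…
a_8=3:  p_8=3·11878+10287=45921,  q_8=3·545+472=2107
a_9=1:  p_9=1·45921+11878=57799,  q_9=1·2107+545=2652
(x₁, y₁) = (57799, 2652);  57799² − 475·2652² = 1 ✓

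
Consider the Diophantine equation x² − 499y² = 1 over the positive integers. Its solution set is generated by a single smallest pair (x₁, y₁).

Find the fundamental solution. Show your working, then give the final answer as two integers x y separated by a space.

4490 201

√499 → a₀=22, period (2,1,21,1,2,44); ℓ=6 even so k=5
a_0=22:  p_0=22·1+0=22,  q_0=22·0+1=1
a_1=2:  p_1=2·22+1=45,  q_1=2·1+0=2
a_2=1:  p_2=1·45+22=67,  q_2=1·2+1=3
a_3=21:  p_3=21·67+45=1452,  q_3=21·3+2=65
a_4=1:  p_4=1·1452+67=1519,  q_4=1·65+3=68
a_5=2:  p_5=2·1519+1452=4490,  q_5=2·68+65=201
fundamental: x₁=4490, y₁=201  (since 20160100 − 499·40401 = 1)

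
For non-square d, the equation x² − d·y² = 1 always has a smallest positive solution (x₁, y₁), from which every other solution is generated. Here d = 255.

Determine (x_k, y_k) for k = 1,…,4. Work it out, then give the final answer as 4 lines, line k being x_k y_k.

√255 → a₀=15, period (1,30); ℓ=2 even so k=1
i=0: a=15 ⇒ p=15, q=1
i=1: a=1 ⇒ p=16, q=1
→ (16, 1).  Check: 16²=256, 255·1²=255, difference 1.
(x_2, y_2) = (16·16 + 255·1·1, 16·1 + 1·16) = (511, 32)
(x_3, y_3) = (16·511 + 255·1·32, 16·32 + 1·511) = (16336, 1023)
(x_4, y_4) = (16·16336 + 255·1·1023, 16·1023 + 1·16336) = (522241, 32704)

16 1
511 32
16336 1023
522241 32704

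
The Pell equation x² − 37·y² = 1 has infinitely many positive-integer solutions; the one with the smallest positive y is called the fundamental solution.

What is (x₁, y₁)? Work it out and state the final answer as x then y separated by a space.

73 12

√37 → a₀=6, period (12); ℓ=1 odd so k=1
k=0  a_k=6  p_k/q_k = 6/1
k=1  a_k=12  p_k/q_k = 73/12
fundamental: x₁=73, y₁=12  (since 5329 − 37·144 = 1)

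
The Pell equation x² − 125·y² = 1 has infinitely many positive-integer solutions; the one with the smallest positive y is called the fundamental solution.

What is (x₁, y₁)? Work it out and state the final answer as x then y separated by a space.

930249 83204

√125 = [11; 5,1,1,5,22, …], period ℓ=5 (odd) → k=9
a_0=11:  p_0=11·1+0=11,  q_0=11·0+1=1
a_1=5:  p_1=5·11+1=56,  q_1=5·1+0=5
…
a_3=1:  p_3=1·67+56=123,  q_3=1·6+5=11
a_4=5:  p_4=5·123+67=682,  q_4=5·11+6=61
…
a_8=1:  p_8=1·91444+76317=167761,  q_8=1·8179+6826=15005
a_9=5:  p_9=5·167761+91444=930249,  q_9=5·15005+8179=83204
(x₁, y₁) = (930249, 83204);  930249² − 125·83204² = 1 ✓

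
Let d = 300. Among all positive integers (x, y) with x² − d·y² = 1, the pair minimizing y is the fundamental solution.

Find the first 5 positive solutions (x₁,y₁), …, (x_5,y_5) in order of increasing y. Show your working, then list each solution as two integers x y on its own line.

√300 = [17; 3,8,3,34, …], period ℓ=4 (even) → k=3
step 0: (17, 1)  from 17·(1,0) + (0,1)
step 1: (52, 3)  from 3·(17,1) + (1,0)
step 2: (433, 25)  from 8·(52,3) + (17,1)
step 3: (1351, 78)  from 3·(433,25) + (52,3)
(x₁, y₁) = (1351, 78);  1351² − 300·78² = 1 ✓
k=2:  x_2 = 1351·1351+300·78·78 = 3650401,  y_2 = 1351·78+78·1351 = 210756
k=3:  x_3 = 1351·3650401+300·78·210756 = 9863382151,  y_3 = 1351·210756+78·3650401 = 569462634
k=4:  x_4 = 1351·9863382151+300·78·569462634 = 26650854921601,  y_4 = 1351·569462634+78·9863382151 = 1538687826312
k=5:  x_5 = 1351·26650854921601+300·78·1538687826312 = 72010600134783751,  y_5 = 1351·1538687826312+78·26650854921601 = 4157533937232390

1351 78
3650401 210756
9863382151 569462634
26650854921601 1538687826312
72010600134783751 4157533937232390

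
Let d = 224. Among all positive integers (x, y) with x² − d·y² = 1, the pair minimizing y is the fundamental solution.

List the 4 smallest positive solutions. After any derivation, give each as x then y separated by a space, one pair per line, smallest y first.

d=224: √d = [14; 1,28] (ℓ=2, even), read p_1/q_1
step 0: (14, 1)  from 14·(1,0) + (0,1)
step 1: (15, 1)  from 1·(14,1) + (1,0)
(x₁, y₁) = (15, 1);  15² − 224·1² = 1 ✓
k=2:  x_2 = 15·15+224·1·1 = 449,  y_2 = 15·1+1·15 = 30
k=3:  x_3 = 15·449+224·1·30 = 13455,  y_3 = 15·30+1·449 = 899
k=4:  x_4 = 15·13455+224·1·899 = 403201,  y_4 = 15·899+1·13455 = 26940

15 1
449 30
13455 899
403201 26940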